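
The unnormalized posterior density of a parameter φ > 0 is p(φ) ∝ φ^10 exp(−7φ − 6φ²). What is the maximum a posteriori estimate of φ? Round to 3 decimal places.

φ̂_MAP = 0.667

ℓ'(φ) = 10/φ − 7 − 12φ. Setting this to zero and multiplying by φ: 12φ² + 7φ − 10 = 0.
φ = (−7 + √(7² + 4·12·10)) / (2·12) = (−7 + √529) / 24 = (−7 + 23)/24 = 2/3.
ℓ''(φ) = −10/φ² − 12 < 0, confirming a maximum.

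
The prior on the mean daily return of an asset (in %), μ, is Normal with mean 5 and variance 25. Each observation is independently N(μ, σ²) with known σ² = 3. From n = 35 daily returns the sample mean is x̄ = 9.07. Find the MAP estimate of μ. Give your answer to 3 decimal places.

μ̂_MAP = 9.056

n = 35, x̄ = 9.07.
For a Normal prior and Normal likelihood with known variance, the posterior is Normal; its mode equals its mean, the precision-weighted average.
Prior precision 1/σ₀² = 1/25 = 0.04; data precision n/σ² = 35/3.
μ̂ = (0.04·5 + (35/3)·9.07) / (0.04 + 35/3) = (6361/60)/(878/75) = 31805/3512 ≈ 9.056.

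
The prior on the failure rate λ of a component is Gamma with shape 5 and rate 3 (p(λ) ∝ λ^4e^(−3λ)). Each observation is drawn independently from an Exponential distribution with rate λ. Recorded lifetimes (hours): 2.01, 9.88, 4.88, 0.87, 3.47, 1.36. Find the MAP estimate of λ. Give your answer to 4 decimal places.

The Exponential(rate=λ) likelihood is ∝ λ^n e^(−λΣtᵢ). Here n = 6 and Σtᵢ = 2.01 + 9.88 + 4.88 + 0.87 + 3.47 + 1.36 = 22.47.
Posterior ∝ λ^4e^(−3λ) · λ^6e^(−22.47λ) = λ^10e^(−25.47λ), i.e. Gamma(11, 25.47).
Mode = (a−1)/b = 10/25.47 ≈ 0.3926.

λ̂_MAP = 0.3926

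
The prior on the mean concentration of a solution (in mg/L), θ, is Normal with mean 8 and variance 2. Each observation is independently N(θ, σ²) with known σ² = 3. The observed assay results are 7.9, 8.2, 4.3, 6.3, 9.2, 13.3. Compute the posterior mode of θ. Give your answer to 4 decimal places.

θ̂_MAP = 8.1600

n = 6; x̄ = (7.9 + 8.2 + 4.3 + 6.3 + 9.2 + 13.3)/6 = 49.2/6 = 8.2.
For a Normal prior and Normal likelihood with known variance, the posterior is Normal; its mode equals its mean, the precision-weighted average.
Prior precision 1/σ₀² = 1/2 = 0.5; data precision n/σ² = 6/3 = 2.
θ̂ = (0.5·8 + 2·8.2) / (0.5 + 2) = 20.4/2.5 = 8.1600.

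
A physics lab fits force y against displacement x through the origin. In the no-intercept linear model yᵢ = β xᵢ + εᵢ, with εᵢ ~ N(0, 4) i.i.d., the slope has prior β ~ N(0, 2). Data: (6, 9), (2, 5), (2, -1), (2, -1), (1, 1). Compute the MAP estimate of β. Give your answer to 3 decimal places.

β̂_MAP = 1.196

log p(β | y) = −Σ(yᵢ − βxᵢ)²/(2·4) − β²/(2·2) + const.
Setting the derivative to zero: Σxᵢ(yᵢ − βxᵢ)/4 − β/2 = 0, so β = Σxᵢyᵢ / (Σxᵢ² + σ²/τ²).
Σxᵢyᵢ = 6·9 + 2·5 + 2·(-1) + 2·(-1) + 1·1 = 61; Σxᵢ² = 49; σ²/τ² = 2.
β̂_MAP = 61 / (49 + 2) = 61/51 ≈ 1.196.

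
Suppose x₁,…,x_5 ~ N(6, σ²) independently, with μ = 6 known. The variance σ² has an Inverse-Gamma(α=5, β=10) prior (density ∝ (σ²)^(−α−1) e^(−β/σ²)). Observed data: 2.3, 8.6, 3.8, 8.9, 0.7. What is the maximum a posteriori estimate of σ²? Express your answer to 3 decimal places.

σ̂²_MAP = 4.811

Sum of squared deviations about the known mean: SS = (2.3−6)² + (8.6−6)² + (3.8−6)² + (8.9−6)² + (0.7−6)² = 61.79.
The Normal likelihood contributes (σ²)^(−n/2) exp(−SS/(2σ²)), so the posterior is Inverse-Gamma(α + n/2, β + SS/2) = Inverse-Gamma(7.5, 40.895).
The mode of Inverse-Gamma(a, b) is b/(a+1) = 40.895/8.5 ≈ 4.811.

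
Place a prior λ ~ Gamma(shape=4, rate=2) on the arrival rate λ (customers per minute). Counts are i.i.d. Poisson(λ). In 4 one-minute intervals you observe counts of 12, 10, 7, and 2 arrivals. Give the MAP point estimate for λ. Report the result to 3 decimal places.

λ̂_MAP = 5.667

Σxᵢ = 12+10+7+2 = 31, with n = 4.
Posterior ∝ λ^3e^(−2λ) · λ^31e^(−4λ) = λ^34e^(−6λ), i.e. Gamma(shape=35, rate=6).
The mode of a Gamma(a, b) with a ≥ 1 (shape–rate) is (a−1)/b = 34/6 ≈ 5.667.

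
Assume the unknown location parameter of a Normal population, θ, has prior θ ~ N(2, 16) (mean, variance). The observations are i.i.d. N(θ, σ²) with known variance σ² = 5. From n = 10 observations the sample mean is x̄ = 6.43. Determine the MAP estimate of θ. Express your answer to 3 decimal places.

n = 10, x̄ = 6.43.
For a Normal prior and Normal likelihood with known variance, the posterior is Normal; its mode equals its mean, the precision-weighted average.
Prior precision 1/σ₀² = 1/16 = 0.0625; data precision n/σ² = 10/5 = 2.
θ̂ = (0.0625·2 + 2·6.43) / (0.0625 + 2) = 12.985/2.0625 = 5194/825 ≈ 6.296.

θ̂_MAP = 6.296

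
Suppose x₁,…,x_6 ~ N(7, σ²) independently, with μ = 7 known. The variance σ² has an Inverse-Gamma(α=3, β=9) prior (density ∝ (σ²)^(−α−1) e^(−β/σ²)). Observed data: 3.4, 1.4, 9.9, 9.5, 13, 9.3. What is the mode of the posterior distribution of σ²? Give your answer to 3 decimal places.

σ̂²_MAP = 8.448

Sum of squared deviations about the known mean: SS = (3.4−7)² + (1.4−7)² + (9.9−7)² + (9.5−7)² + (13−7)² + (9.3−7)² = 100.27.
The Normal likelihood contributes (σ²)^(−n/2) exp(−SS/(2σ²)), so the posterior is Inverse-Gamma(α + n/2, β + SS/2) = Inverse-Gamma(6, 59.135).
The mode of Inverse-Gamma(a, b) is b/(a+1) = 59.135/7 ≈ 8.448.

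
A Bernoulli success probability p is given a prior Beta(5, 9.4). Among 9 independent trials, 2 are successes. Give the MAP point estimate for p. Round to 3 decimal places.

p̂_MAP = 0.280

Prior: Beta(5, 9.4).
Data: 2 successes in 9 trials. The binomial likelihood contributes p^2(1−p)^7, so the posterior is Beta(5+2, 9.4+7) = Beta(7, 16.4).
For Beta(a, b) with a, b > 1 the mode is (a−1)/(a+b−2) = 6/21.4 ≈ 0.280.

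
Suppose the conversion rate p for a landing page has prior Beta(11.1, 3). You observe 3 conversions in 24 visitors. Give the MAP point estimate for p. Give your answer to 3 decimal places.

p̂_MAP = 0.363

Prior: Beta(11.1, 3).
Data: 3 successes in 24 trials. The binomial likelihood contributes p^3(1−p)^21, so the posterior is Beta(11.1+3, 3+21) = Beta(14.1, 24).
For Beta(a, b) with a, b > 1 the mode is (a−1)/(a+b−2) = 13.1/36.1 ≈ 0.363.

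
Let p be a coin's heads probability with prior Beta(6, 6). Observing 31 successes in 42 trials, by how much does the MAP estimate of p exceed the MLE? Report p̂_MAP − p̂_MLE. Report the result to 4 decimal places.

Posterior is Beta(37, 17); MAP = (37−1)/(54−2) = 36/52 ≈ 0.69231.
MLE ignores the prior: p̂_MLE = k/n = 31/42 ≈ 0.73810.
Difference = 36/52 − 31/42 = -25/546 ≈ -0.0458.

MAP − MLE = -0.0458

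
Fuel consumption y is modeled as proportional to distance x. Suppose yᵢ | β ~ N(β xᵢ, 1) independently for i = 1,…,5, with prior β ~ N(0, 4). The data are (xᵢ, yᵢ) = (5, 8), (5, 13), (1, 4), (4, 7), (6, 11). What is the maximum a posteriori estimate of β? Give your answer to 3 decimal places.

log p(β | y) = −Σ(yᵢ − βxᵢ)²/(2·1) − β²/(2·4) + const.
Setting the derivative to zero: Σxᵢ(yᵢ − βxᵢ)/1 − β/4 = 0, so β = Σxᵢyᵢ / (Σxᵢ² + σ²/τ²).
Σxᵢyᵢ = 5·8 + 5·13 + 1·4 + 4·7 + 6·11 = 203; Σxᵢ² = 103; σ²/τ² = 0.25.
β̂_MAP = 203 / (103 + 0.25) = 203/103.25 ≈ 1.966.

β̂_MAP = 1.966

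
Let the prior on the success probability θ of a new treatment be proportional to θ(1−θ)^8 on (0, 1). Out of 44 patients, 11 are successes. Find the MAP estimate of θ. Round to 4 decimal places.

θ̂_MAP = 0.2264

The prior density ∝ θ(1−θ)^8 is the kernel of Beta(2, 9).
Data: 11 successes in 44 trials. The binomial likelihood contributes θ^11(1−θ)^33, so the posterior is Beta(2+11, 9+33) = Beta(13, 42).
For Beta(a, b) with a, b > 1 the mode is (a−1)/(a+b−2) = 12/53 ≈ 0.2264.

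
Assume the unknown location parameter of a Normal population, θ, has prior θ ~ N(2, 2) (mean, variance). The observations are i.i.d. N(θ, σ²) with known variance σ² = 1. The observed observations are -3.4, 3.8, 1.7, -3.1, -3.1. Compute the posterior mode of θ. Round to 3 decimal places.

θ̂_MAP = -0.564

n = 5; x̄ = ((-3.4) + 3.8 + 1.7 + (-3.1) + (-3.1))/5 = -4.1/5 = -0.82.
For a Normal prior and Normal likelihood with known variance, the posterior is Normal; its mode equals its mean, the precision-weighted average.
Prior precision 1/σ₀² = 1/2 = 0.5; data precision n/σ² = 5/1 = 5.
θ̂ = (0.5·2 + 5·(-0.82)) / (0.5 + 5) = (-3.1)/5.5 = -31/55 ≈ -0.564.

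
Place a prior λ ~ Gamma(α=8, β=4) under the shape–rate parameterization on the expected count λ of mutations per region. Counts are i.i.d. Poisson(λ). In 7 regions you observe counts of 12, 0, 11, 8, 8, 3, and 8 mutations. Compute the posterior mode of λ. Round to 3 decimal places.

Σxᵢ = 12+0+11+8+8+3+8 = 50, with n = 7.
Posterior ∝ λ^7e^(−4λ) · λ^50e^(−7λ) = λ^57e^(−11λ), i.e. Gamma(shape=58, rate=11).
The mode of a Gamma(a, b) with a ≥ 1 (shape–rate) is (a−1)/b = 57/11 ≈ 5.182.

λ̂_MAP = 5.182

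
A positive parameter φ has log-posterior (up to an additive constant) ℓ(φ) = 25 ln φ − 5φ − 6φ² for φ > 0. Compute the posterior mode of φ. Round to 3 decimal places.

φ̂_MAP = 1.250

ℓ'(φ) = 25/φ − 5 − 12φ. Setting this to zero and multiplying by φ: 12φ² + 5φ − 25 = 0.
φ = (−5 + √(5² + 4·12·25)) / (2·12) = (−5 + √1225) / 24 = (−5 + 35)/24 = 5/4.
ℓ''(φ) = −25/φ² − 12 < 0, confirming a maximum.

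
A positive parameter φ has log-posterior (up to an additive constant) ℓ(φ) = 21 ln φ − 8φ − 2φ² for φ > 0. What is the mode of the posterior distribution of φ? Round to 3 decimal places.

ℓ'(φ) = 21/φ − 8 − 4φ. Setting this to zero and multiplying by φ: 4φ² + 8φ − 21 = 0.
φ = (−8 + √(8² + 4·4·21)) / (2·4) = (−8 + √400) / 8 = (−8 + 20)/8 = 3/2.
ℓ''(φ) = −21/φ² − 4 < 0, confirming a maximum.

φ̂_MAP = 1.500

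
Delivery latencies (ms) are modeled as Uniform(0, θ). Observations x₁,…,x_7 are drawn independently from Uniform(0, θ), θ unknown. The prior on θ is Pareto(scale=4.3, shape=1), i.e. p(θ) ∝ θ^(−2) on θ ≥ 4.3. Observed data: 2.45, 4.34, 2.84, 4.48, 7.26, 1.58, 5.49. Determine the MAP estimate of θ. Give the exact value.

The Uniform(0, θ) likelihood is θ^(−n) for θ ≥ max(xᵢ), zero otherwise. Here max(xᵢ) = 7.26.
Posterior ∝ θ^(−2) · θ^(−7) = θ^(−9) on θ ≥ max(4.3, 7.26) = 7.26.
This density is strictly decreasing in θ, so the posterior mode lies at the lower boundary of the support.

θ̂_MAP = 7.26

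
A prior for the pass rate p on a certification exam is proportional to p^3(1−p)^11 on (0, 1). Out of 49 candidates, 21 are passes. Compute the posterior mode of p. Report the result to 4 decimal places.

The prior density ∝ p^3(1−p)^11 is the kernel of Beta(4, 12).
Data: 21 successes in 49 trials. The binomial likelihood contributes p^21(1−p)^28, so the posterior is Beta(4+21, 12+28) = Beta(25, 40).
For Beta(a, b) with a, b > 1 the mode is (a−1)/(a+b−2) = 24/63 ≈ 0.3810.

p̂_MAP = 0.3810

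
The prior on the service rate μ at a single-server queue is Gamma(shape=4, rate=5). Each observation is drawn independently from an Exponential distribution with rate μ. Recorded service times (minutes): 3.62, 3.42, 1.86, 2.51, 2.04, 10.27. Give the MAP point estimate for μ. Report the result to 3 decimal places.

The Exponential(rate=μ) likelihood is ∝ μ^n e^(−μΣtᵢ). Here n = 6 and Σtᵢ = 3.62 + 3.42 + 1.86 + 2.51 + 2.04 + 10.27 = 23.72.
Posterior ∝ μ^3e^(−5μ) · μ^6e^(−23.72μ) = μ^9e^(−28.72μ), i.e. Gamma(10, 28.72).
Mode = (a−1)/b = 9/28.72 ≈ 0.313.

μ̂_MAP = 0.313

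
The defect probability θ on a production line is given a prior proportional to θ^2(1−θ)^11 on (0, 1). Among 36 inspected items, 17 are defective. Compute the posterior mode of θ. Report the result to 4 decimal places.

The prior density ∝ θ^2(1−θ)^11 is the kernel of Beta(3, 12).
Data: 17 successes in 36 trials. The binomial likelihood contributes θ^17(1−θ)^19, so the posterior is Beta(3+17, 12+19) = Beta(20, 31).
For Beta(a, b) with a, b > 1 the mode is (a−1)/(a+b−2) = 19/49 ≈ 0.3878.

θ̂_MAP = 0.3878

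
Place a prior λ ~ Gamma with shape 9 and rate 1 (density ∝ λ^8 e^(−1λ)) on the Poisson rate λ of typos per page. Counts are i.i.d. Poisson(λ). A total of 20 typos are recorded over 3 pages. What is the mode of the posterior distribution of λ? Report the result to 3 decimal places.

λ̂_MAP = 7.000

Σxᵢ = 20, n = 3.
Posterior ∝ λ^8e^(−1λ) · λ^20e^(−3λ) = λ^28e^(−4λ), i.e. Gamma(shape=29, rate=4).
The mode of a Gamma(a, b) with a ≥ 1 (shape–rate) is (a−1)/b = 28/4 ≈ 7.000.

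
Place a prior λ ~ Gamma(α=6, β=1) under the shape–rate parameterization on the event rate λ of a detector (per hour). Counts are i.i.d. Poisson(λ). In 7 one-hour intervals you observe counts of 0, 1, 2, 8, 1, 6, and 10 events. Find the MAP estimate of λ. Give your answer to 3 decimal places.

Σxᵢ = 0+1+2+8+1+6+10 = 28, with n = 7.
Posterior ∝ λ^5e^(−1λ) · λ^28e^(−7λ) = λ^33e^(−8λ), i.e. Gamma(shape=34, rate=8).
The mode of a Gamma(a, b) with a ≥ 1 (shape–rate) is (a−1)/b = 33/8 ≈ 4.125.

λ̂_MAP = 4.125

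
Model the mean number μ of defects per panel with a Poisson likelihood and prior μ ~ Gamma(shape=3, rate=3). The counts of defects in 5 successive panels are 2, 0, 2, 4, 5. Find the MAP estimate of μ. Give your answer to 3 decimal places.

Σxᵢ = 2+0+2+4+5 = 13, with n = 5.
Posterior ∝ μ^2e^(−3μ) · μ^13e^(−5μ) = μ^15e^(−8μ), i.e. Gamma(shape=16, rate=8).
The mode of a Gamma(a, b) with a ≥ 1 (shape–rate) is (a−1)/b = 15/8 ≈ 1.875.

μ̂_MAP = 1.875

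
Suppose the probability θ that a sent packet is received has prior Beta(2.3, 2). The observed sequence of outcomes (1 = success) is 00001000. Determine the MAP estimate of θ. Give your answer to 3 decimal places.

θ̂_MAP = 0.223

Prior: Beta(2.3, 2).
Data: 1 success in 8 trials (from the sequence). The binomial likelihood contributes θ(1−θ)^7, so the posterior is Beta(2.3+1, 2+7) = Beta(3.3, 9).
For Beta(a, b) with a, b > 1 the mode is (a−1)/(a+b−2) = 2.3/10.3 ≈ 0.223.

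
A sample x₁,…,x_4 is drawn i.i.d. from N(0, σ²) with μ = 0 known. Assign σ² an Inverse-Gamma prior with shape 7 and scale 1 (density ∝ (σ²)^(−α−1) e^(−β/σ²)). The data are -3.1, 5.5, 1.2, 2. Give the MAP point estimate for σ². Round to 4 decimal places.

Sum of squared deviations about the known mean: SS = (-3.1−0)² + (5.5−0)² + (1.2−0)² + (2−0)² = 45.3.
The Normal likelihood contributes (σ²)^(−n/2) exp(−SS/(2σ²)), so the posterior is Inverse-Gamma(α + n/2, β + SS/2) = Inverse-Gamma(9, 23.65).
The mode of Inverse-Gamma(a, b) is b/(a+1) = 23.65/10 ≈ 2.3650.

σ̂²_MAP = 2.3650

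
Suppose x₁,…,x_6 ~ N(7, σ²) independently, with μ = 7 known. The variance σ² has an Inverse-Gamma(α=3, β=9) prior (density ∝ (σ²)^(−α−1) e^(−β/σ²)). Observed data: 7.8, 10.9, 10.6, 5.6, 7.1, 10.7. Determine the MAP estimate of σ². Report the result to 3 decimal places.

Sum of squared deviations about the known mean: SS = (7.8−7)² + (10.9−7)² + (10.6−7)² + (5.6−7)² + (7.1−7)² + (10.7−7)² = 44.47.
The Normal likelihood contributes (σ²)^(−n/2) exp(−SS/(2σ²)), so the posterior is Inverse-Gamma(α + n/2, β + SS/2) = Inverse-Gamma(6, 31.235).
The mode of Inverse-Gamma(a, b) is b/(a+1) = 31.235/7 ≈ 4.462.

σ̂²_MAP = 4.462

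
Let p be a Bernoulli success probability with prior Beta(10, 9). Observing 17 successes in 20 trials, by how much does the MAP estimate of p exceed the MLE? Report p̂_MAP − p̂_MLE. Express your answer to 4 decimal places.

MAP − MLE = -0.1473

Posterior is Beta(27, 12); MAP = (27−1)/(39−2) = 26/37 ≈ 0.70270.
MLE ignores the prior: p̂_MLE = k/n = 17/20 ≈ 0.85000.
Difference = 26/37 − 17/20 = -109/740 ≈ -0.1473.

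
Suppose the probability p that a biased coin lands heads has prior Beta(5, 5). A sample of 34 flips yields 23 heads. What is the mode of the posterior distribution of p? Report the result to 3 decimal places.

p̂_MAP = 0.643

Prior: Beta(5, 5).
Data: 23 successes in 34 trials. The binomial likelihood contributes p^23(1−p)^11, so the posterior is Beta(5+23, 5+11) = Beta(28, 16).
For Beta(a, b) with a, b > 1 the mode is (a−1)/(a+b−2) = 27/42 ≈ 0.643.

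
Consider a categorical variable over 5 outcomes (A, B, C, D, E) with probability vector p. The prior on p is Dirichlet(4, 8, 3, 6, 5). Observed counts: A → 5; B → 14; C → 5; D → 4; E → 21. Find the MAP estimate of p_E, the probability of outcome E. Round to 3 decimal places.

MAP estimate of p_E = 0.357

The posterior is Dirichlet(αᵢ + nᵢ) = Dirichlet(9, 22, 8, 10, 26).
For a Dirichlet(a₁,…,a_K) with all aᵢ > 1, the mode has j-th component (aⱼ − 1)/(Σaᵢ − K).
Here Σaᵢ = 75 and K = 5, so p_E = (26 − 1)/(75 − 5) = 25/70 ≈ 0.357.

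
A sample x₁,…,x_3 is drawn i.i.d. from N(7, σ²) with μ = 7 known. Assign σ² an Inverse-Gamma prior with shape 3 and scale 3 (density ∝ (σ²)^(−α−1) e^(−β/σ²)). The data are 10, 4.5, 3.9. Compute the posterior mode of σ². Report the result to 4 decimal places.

σ̂²_MAP = 2.8055

Sum of squared deviations about the known mean: SS = (10−7)² + (4.5−7)² + (3.9−7)² = 24.86.
The Normal likelihood contributes (σ²)^(−n/2) exp(−SS/(2σ²)), so the posterior is Inverse-Gamma(α + n/2, β + SS/2) = Inverse-Gamma(4.5, 15.43).
The mode of Inverse-Gamma(a, b) is b/(a+1) = 15.43/5.5 ≈ 2.8055.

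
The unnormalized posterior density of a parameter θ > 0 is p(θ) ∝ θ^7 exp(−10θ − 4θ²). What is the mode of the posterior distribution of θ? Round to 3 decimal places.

θ̂_MAP = 0.500

ℓ'(θ) = 7/θ − 10 − 8θ. Setting this to zero and multiplying by θ: 8θ² + 10θ − 7 = 0.
θ = (−10 + √(10² + 4·8·7)) / (2·8) = (−10 + √324) / 16 = (−10 + 18)/16 = 1/2.
ℓ''(θ) = −7/θ² − 8 < 0, confirming a maximum.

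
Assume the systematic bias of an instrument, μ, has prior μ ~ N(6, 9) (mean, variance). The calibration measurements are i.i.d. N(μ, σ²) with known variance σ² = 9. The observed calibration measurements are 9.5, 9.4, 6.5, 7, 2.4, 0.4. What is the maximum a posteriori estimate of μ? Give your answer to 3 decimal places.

μ̂_MAP = 5.886

n = 6; x̄ = (9.5 + 9.4 + 6.5 + 7 + 2.4 + 0.4)/6 = 35.2/6 = 88/15 ≈ 5.8667.
For a Normal prior and Normal likelihood with known variance, the posterior is Normal; its mode equals its mean, the precision-weighted average.
Prior precision 1/σ₀² = 1/9; data precision n/σ² = 6/9 = 2/3.
μ̂ = ((1/9)·6 + (2/3)·(88/15)) / (1/9 + 2/3) = (206/45)/(7/9) = 206/35 ≈ 5.886.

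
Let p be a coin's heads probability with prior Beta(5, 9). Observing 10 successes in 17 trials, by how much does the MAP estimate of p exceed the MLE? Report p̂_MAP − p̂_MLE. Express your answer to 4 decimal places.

MAP − MLE = -0.1055

Posterior is Beta(15, 16); MAP = (15−1)/(31−2) = 14/29 ≈ 0.48276.
MLE ignores the prior: p̂_MLE = k/n = 10/17 ≈ 0.58824.
Difference = 14/29 − 10/17 = -52/493 ≈ -0.1055.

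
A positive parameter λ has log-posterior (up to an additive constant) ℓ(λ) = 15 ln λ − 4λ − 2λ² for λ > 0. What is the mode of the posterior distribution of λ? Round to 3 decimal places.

ℓ'(λ) = 15/λ − 4 − 4λ. Setting this to zero and multiplying by λ: 4λ² + 4λ − 15 = 0.
λ = (−4 + √(4² + 4·4·15)) / (2·4) = (−4 + √256) / 8 = (−4 + 16)/8 = 3/2.
ℓ''(λ) = −15/λ² − 4 < 0, confirming a maximum.

λ̂_MAP = 1.500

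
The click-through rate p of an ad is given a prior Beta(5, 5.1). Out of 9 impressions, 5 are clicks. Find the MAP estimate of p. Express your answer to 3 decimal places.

p̂_MAP = 0.526

Prior: Beta(5, 5.1).
Data: 5 successes in 9 trials. The binomial likelihood contributes p^5(1−p)^4, so the posterior is Beta(5+5, 5.1+4) = Beta(10, 9.1).
For Beta(a, b) with a, b > 1 the mode is (a−1)/(a+b−2) = 9/17.1 ≈ 0.526.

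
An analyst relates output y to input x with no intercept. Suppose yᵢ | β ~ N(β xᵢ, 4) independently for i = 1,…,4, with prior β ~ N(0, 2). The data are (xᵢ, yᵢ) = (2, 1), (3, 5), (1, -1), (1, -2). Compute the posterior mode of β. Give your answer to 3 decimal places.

log p(β | y) = −Σ(yᵢ − βxᵢ)²/(2·4) − β²/(2·2) + const.
Setting the derivative to zero: Σxᵢ(yᵢ − βxᵢ)/4 − β/2 = 0, so β = Σxᵢyᵢ / (Σxᵢ² + σ²/τ²).
Σxᵢyᵢ = 2·1 + 3·5 + 1·(-1) + 1·(-2) = 14; Σxᵢ² = 15; σ²/τ² = 2.
β̂_MAP = 14 / (15 + 2) = 14/17 ≈ 0.824.

β̂_MAP = 0.824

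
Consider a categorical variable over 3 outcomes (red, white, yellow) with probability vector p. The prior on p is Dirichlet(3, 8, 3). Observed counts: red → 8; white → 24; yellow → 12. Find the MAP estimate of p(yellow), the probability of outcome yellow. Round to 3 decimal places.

The posterior is Dirichlet(αᵢ + nᵢ) = Dirichlet(11, 32, 15).
For a Dirichlet(a₁,…,a_K) with all aᵢ > 1, the mode has j-th component (aⱼ − 1)/(Σaᵢ − K).
Here Σaᵢ = 58 and K = 3, so p(yellow) = (15 − 1)/(58 − 3) = 14/55 ≈ 0.255.

MAP estimate of p(yellow) = 0.255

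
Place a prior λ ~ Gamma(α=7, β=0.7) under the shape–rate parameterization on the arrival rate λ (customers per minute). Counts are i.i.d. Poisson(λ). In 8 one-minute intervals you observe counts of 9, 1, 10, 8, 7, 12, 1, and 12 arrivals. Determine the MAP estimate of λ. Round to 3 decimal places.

Σxᵢ = 9+1+10+8+7+12+1+12 = 60, with n = 8.
Posterior ∝ λ^6e^(−0.7λ) · λ^60e^(−8λ) = λ^66e^(−8.7λ), i.e. Gamma(shape=67, rate=8.7).
The mode of a Gamma(a, b) with a ≥ 1 (shape–rate) is (a−1)/b = 66/8.7 ≈ 7.586.

λ̂_MAP = 7.586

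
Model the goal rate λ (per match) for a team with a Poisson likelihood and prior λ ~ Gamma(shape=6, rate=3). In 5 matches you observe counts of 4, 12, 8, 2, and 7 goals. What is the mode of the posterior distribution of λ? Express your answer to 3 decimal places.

λ̂_MAP = 4.750

Σxᵢ = 4+12+8+2+7 = 33, with n = 5.
Posterior ∝ λ^5e^(−3λ) · λ^33e^(−5λ) = λ^38e^(−8λ), i.e. Gamma(shape=39, rate=8).
The mode of a Gamma(a, b) with a ≥ 1 (shape–rate) is (a−1)/b = 38/8 ≈ 4.750.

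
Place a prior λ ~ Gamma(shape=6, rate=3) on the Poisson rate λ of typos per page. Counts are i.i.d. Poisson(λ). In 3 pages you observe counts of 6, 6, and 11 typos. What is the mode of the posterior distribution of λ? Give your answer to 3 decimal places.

λ̂_MAP = 4.667

Σxᵢ = 6+6+11 = 23, with n = 3.
Posterior ∝ λ^5e^(−3λ) · λ^23e^(−3λ) = λ^28e^(−6λ), i.e. Gamma(shape=29, rate=6).
The mode of a Gamma(a, b) with a ≥ 1 (shape–rate) is (a−1)/b = 28/6 ≈ 4.667.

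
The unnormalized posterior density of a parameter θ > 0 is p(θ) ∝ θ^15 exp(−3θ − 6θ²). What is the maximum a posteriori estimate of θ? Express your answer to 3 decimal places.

θ̂_MAP = 1.000

ℓ'(θ) = 15/θ − 3 − 12θ. Setting this to zero and multiplying by θ: 12θ² + 3θ − 15 = 0.
θ = (−3 + √(3² + 4·12·15)) / (2·12) = (−3 + √729) / 24 = (−3 + 27)/24 = 1.
ℓ''(θ) = −15/θ² − 12 < 0, confirming a maximum.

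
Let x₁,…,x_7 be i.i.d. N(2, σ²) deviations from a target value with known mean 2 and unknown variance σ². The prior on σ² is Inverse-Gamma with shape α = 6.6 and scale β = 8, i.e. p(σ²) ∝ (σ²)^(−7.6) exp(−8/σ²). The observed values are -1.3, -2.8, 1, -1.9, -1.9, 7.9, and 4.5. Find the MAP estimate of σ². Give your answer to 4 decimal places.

σ̂²_MAP = 5.5140

Sum of squared deviations about the known mean: SS = (-1.3−2)² + (-2.8−2)² + (1−2)² + (-1.9−2)² + (-1.9−2)² + (7.9−2)² + (4.5−2)² = 106.41.
The Normal likelihood contributes (σ²)^(−n/2) exp(−SS/(2σ²)), so the posterior is Inverse-Gamma(α + n/2, β + SS/2) = Inverse-Gamma(10.1, 61.205).
The mode of Inverse-Gamma(a, b) is b/(a+1) = 61.205/11.1 ≈ 5.5140.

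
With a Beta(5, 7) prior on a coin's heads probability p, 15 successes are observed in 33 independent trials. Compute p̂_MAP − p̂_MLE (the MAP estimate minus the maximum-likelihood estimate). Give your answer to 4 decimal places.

MAP − MLE = -0.0127

Posterior is Beta(20, 25); MAP = (20−1)/(45−2) = 19/43 ≈ 0.44186.
MLE ignores the prior: p̂_MLE = k/n = 15/33 ≈ 0.45455.
Difference = 19/43 − 15/33 = -6/473 ≈ -0.0127.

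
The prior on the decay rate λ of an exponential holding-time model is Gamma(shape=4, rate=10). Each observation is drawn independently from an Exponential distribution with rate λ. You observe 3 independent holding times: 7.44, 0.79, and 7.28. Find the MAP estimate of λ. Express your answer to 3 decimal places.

The Exponential(rate=λ) likelihood is ∝ λ^n e^(−λΣtᵢ). Here n = 3 and Σtᵢ = 7.44 + 0.79 + 7.28 = 15.51.
Posterior ∝ λ^3e^(−10λ) · λ^3e^(−15.51λ) = λ^6e^(−25.51λ), i.e. Gamma(7, 25.51).
Mode = (a−1)/b = 6/25.51 ≈ 0.235.

λ̂_MAP = 0.235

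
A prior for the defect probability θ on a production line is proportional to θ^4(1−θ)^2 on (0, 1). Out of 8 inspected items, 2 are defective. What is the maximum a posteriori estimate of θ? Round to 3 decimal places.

The prior density ∝ θ^4(1−θ)^2 is the kernel of Beta(5, 3).
Data: 2 successes in 8 trials. The binomial likelihood contributes θ^2(1−θ)^6, so the posterior is Beta(5+2, 3+6) = Beta(7, 9).
For Beta(a, b) with a, b > 1 the mode is (a−1)/(a+b−2) = 6/14 ≈ 0.429.

θ̂_MAP = 0.429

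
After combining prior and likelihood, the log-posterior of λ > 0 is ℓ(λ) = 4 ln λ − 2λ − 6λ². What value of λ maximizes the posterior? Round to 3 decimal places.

λ̂_MAP = 0.500

ℓ'(λ) = 4/λ − 2 − 12λ. Setting this to zero and multiplying by λ: 12λ² + 2λ − 4 = 0.
λ = (−2 + √(2² + 4·12·4)) / (2·12) = (−2 + √196) / 24 = (−2 + 14)/24 = 1/2.
ℓ''(λ) = −4/λ² − 12 < 0, confirming a maximum.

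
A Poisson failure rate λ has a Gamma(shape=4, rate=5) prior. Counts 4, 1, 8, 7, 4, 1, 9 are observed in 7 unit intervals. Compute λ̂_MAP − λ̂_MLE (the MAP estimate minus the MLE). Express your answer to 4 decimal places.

MAP − MLE = -1.7738

Σxᵢ = 34. Posterior is Gamma(38, 12); MAP = (38−1)/12 = 37/12 ≈ 3.08333.
MLE = x̄ = 34/7 ≈ 4.85714.
Difference = 37/12 − 34/7 = -149/84 ≈ -1.7738.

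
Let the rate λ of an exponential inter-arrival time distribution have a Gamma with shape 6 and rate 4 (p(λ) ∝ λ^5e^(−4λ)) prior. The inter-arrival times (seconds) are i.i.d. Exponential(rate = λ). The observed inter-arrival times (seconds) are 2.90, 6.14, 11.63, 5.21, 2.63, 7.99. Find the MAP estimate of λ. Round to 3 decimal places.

λ̂_MAP = 0.272

The Exponential(rate=λ) likelihood is ∝ λ^n e^(−λΣtᵢ). Here n = 6 and Σtᵢ = 2.90 + 6.14 + 11.63 + 5.21 + 2.63 + 7.99 = 36.50.
Posterior ∝ λ^5e^(−4λ) · λ^6e^(−36.50λ) = λ^11e^(−40.50λ), i.e. Gamma(12, 40.50).
Mode = (a−1)/b = 11/40.50 ≈ 0.272.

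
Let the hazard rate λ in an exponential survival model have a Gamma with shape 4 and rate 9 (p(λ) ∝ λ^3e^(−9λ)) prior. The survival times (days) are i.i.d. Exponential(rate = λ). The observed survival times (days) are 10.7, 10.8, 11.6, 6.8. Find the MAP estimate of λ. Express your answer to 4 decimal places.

The Exponential(rate=λ) likelihood is ∝ λ^n e^(−λΣtᵢ). Here n = 4 and Σtᵢ = 10.7 + 10.8 + 11.6 + 6.8 = 39.9.
Posterior ∝ λ^3e^(−9λ) · λ^4e^(−39.9λ) = λ^7e^(−48.9λ), i.e. Gamma(8, 48.9).
Mode = (a−1)/b = 7/48.9 ≈ 0.1431.

λ̂_MAP = 0.1431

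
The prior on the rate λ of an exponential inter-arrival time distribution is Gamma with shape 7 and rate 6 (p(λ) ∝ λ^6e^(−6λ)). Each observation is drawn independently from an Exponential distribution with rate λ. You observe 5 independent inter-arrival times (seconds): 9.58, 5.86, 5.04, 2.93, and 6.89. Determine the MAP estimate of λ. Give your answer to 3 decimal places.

λ̂_MAP = 0.303

The Exponential(rate=λ) likelihood is ∝ λ^n e^(−λΣtᵢ). Here n = 5 and Σtᵢ = 9.58 + 5.86 + 5.04 + 2.93 + 6.89 = 30.30.
Posterior ∝ λ^6e^(−6λ) · λ^5e^(−30.30λ) = λ^11e^(−36.30λ), i.e. Gamma(12, 36.30).
Mode = (a−1)/b = 11/36.30 ≈ 0.303.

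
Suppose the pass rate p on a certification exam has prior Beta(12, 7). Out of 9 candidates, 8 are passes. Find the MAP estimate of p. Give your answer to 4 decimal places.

Prior: Beta(12, 7).
Data: 8 successes in 9 trials. The binomial likelihood contributes p^8(1−p)^1, so the posterior is Beta(12+8, 7+1) = Beta(20, 8).
For Beta(a, b) with a, b > 1 the mode is (a−1)/(a+b−2) = 19/26 ≈ 0.7308.

p̂_MAP = 0.7308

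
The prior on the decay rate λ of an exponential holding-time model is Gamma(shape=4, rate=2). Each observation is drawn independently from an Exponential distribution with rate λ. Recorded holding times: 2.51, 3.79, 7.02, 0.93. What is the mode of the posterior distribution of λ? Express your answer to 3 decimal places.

λ̂_MAP = 0.431

The Exponential(rate=λ) likelihood is ∝ λ^n e^(−λΣtᵢ). Here n = 4 and Σtᵢ = 2.51 + 3.79 + 7.02 + 0.93 = 14.25.
Posterior ∝ λ^3e^(−2λ) · λ^4e^(−14.25λ) = λ^7e^(−16.25λ), i.e. Gamma(8, 16.25).
Mode = (a−1)/b = 7/16.25 ≈ 0.431.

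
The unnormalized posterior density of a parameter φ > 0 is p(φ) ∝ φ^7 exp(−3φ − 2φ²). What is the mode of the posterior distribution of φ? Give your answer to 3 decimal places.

φ̂_MAP = 1.000

ℓ'(φ) = 7/φ − 3 − 4φ. Setting this to zero and multiplying by φ: 4φ² + 3φ − 7 = 0.
φ = (−3 + √(3² + 4·4·7)) / (2·4) = (−3 + √121) / 8 = (−3 + 11)/8 = 1.
ℓ''(φ) = −7/φ² − 4 < 0, confirming a maximum.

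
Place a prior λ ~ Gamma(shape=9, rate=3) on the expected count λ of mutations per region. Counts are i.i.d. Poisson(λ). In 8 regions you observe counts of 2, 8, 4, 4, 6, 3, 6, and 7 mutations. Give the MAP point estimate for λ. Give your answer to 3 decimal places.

λ̂_MAP = 4.364

Σxᵢ = 2+8+4+4+6+3+6+7 = 40, with n = 8.
Posterior ∝ λ^8e^(−3λ) · λ^40e^(−8λ) = λ^48e^(−11λ), i.e. Gamma(shape=49, rate=11).
The mode of a Gamma(a, b) with a ≥ 1 (shape–rate) is (a−1)/b = 48/11 ≈ 4.364.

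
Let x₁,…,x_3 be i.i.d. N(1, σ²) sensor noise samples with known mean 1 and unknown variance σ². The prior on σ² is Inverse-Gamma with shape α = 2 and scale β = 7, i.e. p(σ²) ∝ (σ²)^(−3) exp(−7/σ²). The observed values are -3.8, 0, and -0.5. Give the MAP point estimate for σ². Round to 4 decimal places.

σ̂²_MAP = 4.4767

Sum of squared deviations about the known mean: SS = (-3.8−1)² + (0−1)² + (-0.5−1)² = 26.29.
The Normal likelihood contributes (σ²)^(−n/2) exp(−SS/(2σ²)), so the posterior is Inverse-Gamma(α + n/2, β + SS/2) = Inverse-Gamma(3.5, 20.145).
The mode of Inverse-Gamma(a, b) is b/(a+1) = 20.145/4.5 ≈ 4.4767.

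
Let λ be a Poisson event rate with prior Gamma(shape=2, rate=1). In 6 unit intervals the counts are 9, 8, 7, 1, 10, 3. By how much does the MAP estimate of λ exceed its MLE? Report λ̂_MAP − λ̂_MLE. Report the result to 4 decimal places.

Σxᵢ = 38. Posterior is Gamma(40, 7); MAP = (40−1)/7 = 39/7 ≈ 5.57143.
MLE = x̄ = 38/6 ≈ 6.33333.
Difference = 39/7 − 38/6 = -16/21 ≈ -0.7619.

MAP − MLE = -0.7619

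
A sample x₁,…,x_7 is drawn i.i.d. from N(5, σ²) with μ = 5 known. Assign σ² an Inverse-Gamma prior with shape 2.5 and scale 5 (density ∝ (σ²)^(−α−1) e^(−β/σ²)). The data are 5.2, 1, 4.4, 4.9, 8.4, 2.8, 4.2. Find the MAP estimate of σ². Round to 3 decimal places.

σ̂²_MAP = 3.104

Sum of squared deviations about the known mean: SS = (5.2−5)² + (1−5)² + (4.4−5)² + (4.9−5)² + (8.4−5)² + (2.8−5)² + (4.2−5)² = 33.45.
The Normal likelihood contributes (σ²)^(−n/2) exp(−SS/(2σ²)), so the posterior is Inverse-Gamma(α + n/2, β + SS/2) = Inverse-Gamma(6, 21.725).
The mode of Inverse-Gamma(a, b) is b/(a+1) = 21.725/7 ≈ 3.104.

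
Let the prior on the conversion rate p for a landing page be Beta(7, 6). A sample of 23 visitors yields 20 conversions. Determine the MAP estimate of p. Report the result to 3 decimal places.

Prior: Beta(7, 6).
Data: 20 successes in 23 trials. The binomial likelihood contributes p^20(1−p)^3, so the posterior is Beta(7+20, 6+3) = Beta(27, 9).
For Beta(a, b) with a, b > 1 the mode is (a−1)/(a+b−2) = 26/34 ≈ 0.765.

p̂_MAP = 0.765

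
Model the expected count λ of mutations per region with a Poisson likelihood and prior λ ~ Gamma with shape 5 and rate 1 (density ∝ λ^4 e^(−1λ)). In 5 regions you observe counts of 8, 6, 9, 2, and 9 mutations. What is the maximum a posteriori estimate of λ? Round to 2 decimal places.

λ̂_MAP = 6.33

Σxᵢ = 8+6+9+2+9 = 34, with n = 5.
Posterior ∝ λ^4e^(−1λ) · λ^34e^(−5λ) = λ^38e^(−6λ), i.e. Gamma(shape=39, rate=6).
The mode of a Gamma(a, b) with a ≥ 1 (shape–rate) is (a−1)/b = 38/6 ≈ 6.33.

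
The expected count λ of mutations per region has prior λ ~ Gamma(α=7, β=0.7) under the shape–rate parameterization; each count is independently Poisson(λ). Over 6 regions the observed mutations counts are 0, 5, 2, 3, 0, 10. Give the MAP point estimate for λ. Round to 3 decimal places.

Σxᵢ = 0+5+2+3+0+10 = 20, with n = 6.
Posterior ∝ λ^6e^(−0.7λ) · λ^20e^(−6λ) = λ^26e^(−6.7λ), i.e. Gamma(shape=27, rate=6.7).
The mode of a Gamma(a, b) with a ≥ 1 (shape–rate) is (a−1)/b = 26/6.7 ≈ 3.881.

λ̂_MAP = 3.881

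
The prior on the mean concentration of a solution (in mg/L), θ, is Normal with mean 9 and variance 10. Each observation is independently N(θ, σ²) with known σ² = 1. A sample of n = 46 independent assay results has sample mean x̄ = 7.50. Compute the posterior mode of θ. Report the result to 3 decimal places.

θ̂_MAP = 7.503

n = 46, x̄ = 7.50.
For a Normal prior and Normal likelihood with known variance, the posterior is Normal; its mode equals its mean, the precision-weighted average.
Prior precision 1/σ₀² = 1/10 = 0.1; data precision n/σ² = 46/1 = 46.
θ̂ = (0.1·9 + 46·7.5) / (0.1 + 46) = 345.9/46.1 = 3459/461 ≈ 7.503.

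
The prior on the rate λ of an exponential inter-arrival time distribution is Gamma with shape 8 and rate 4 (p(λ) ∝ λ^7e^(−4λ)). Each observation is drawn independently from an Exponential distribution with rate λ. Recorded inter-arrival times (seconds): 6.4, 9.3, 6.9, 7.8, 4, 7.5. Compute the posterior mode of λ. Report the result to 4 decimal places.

The Exponential(rate=λ) likelihood is ∝ λ^n e^(−λΣtᵢ). Here n = 6 and Σtᵢ = 6.4 + 9.3 + 6.9 + 7.8 + 4 + 7.5 = 41.9.
Posterior ∝ λ^7e^(−4λ) · λ^6e^(−41.9λ) = λ^13e^(−45.9λ), i.e. Gamma(14, 45.9).
Mode = (a−1)/b = 13/45.9 ≈ 0.2832.

λ̂_MAP = 0.2832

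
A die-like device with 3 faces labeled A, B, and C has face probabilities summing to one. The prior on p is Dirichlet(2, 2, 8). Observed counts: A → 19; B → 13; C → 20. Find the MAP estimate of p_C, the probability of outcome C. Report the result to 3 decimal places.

The posterior is Dirichlet(αᵢ + nᵢ) = Dirichlet(21, 15, 28).
For a Dirichlet(a₁,…,a_K) with all aᵢ > 1, the mode has j-th component (aⱼ − 1)/(Σaᵢ − K).
Here Σaᵢ = 64 and K = 3, so p_C = (28 − 1)/(64 − 3) = 27/61 ≈ 0.443.

MAP estimate of p_C = 0.443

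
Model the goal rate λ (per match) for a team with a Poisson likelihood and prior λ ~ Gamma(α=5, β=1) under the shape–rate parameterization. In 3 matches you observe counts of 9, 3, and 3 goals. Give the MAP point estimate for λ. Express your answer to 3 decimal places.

Σxᵢ = 9+3+3 = 15, with n = 3.
Posterior ∝ λ^4e^(−1λ) · λ^15e^(−3λ) = λ^19e^(−4λ), i.e. Gamma(shape=20, rate=4).
The mode of a Gamma(a, b) with a ≥ 1 (shape–rate) is (a−1)/b = 19/4 ≈ 4.750.

λ̂_MAP = 4.750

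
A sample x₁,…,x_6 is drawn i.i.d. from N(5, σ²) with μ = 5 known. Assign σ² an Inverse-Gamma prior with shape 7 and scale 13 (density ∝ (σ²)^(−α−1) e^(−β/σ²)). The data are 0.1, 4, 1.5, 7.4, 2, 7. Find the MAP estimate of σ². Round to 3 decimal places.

Sum of squared deviations about the known mean: SS = (0.1−5)² + (4−5)² + (1.5−5)² + (7.4−5)² + (2−5)² + (7−5)² = 56.02.
The Normal likelihood contributes (σ²)^(−n/2) exp(−SS/(2σ²)), so the posterior is Inverse-Gamma(α + n/2, β + SS/2) = Inverse-Gamma(10, 41.01).
The mode of Inverse-Gamma(a, b) is b/(a+1) = 41.01/11 ≈ 3.728.

σ̂²_MAP = 3.728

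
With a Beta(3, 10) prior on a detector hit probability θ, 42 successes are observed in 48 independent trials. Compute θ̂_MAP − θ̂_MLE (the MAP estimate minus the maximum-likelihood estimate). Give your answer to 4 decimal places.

Posterior is Beta(45, 16); MAP = (45−1)/(61−2) = 44/59 ≈ 0.74576.
MLE ignores the prior: θ̂_MLE = k/n = 42/48 ≈ 0.87500.
Difference = 44/59 − 42/48 = -61/472 ≈ -0.1292.

MAP − MLE = -0.1292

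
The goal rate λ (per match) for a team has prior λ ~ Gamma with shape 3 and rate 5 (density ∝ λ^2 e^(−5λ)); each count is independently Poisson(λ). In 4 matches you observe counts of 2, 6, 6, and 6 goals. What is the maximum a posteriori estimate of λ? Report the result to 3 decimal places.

λ̂_MAP = 2.444

Σxᵢ = 2+6+6+6 = 20, with n = 4.
Posterior ∝ λ^2e^(−5λ) · λ^20e^(−4λ) = λ^22e^(−9λ), i.e. Gamma(shape=23, rate=9).
The mode of a Gamma(a, b) with a ≥ 1 (shape–rate) is (a−1)/b = 22/9 ≈ 2.444.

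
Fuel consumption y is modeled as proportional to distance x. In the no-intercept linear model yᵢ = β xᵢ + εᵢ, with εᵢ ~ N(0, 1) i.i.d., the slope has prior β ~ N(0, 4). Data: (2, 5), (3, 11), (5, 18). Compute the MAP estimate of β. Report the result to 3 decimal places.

log p(β | y) = −Σ(yᵢ − βxᵢ)²/(2·1) − β²/(2·4) + const.
Setting the derivative to zero: Σxᵢ(yᵢ − βxᵢ)/1 − β/4 = 0, so β = Σxᵢyᵢ / (Σxᵢ² + σ²/τ²).
Σxᵢyᵢ = 2·5 + 3·11 + 5·18 = 133; Σxᵢ² = 38; σ²/τ² = 0.25.
β̂_MAP = 133 / (38 + 0.25) = 133/38.25 ≈ 3.477.

β̂_MAP = 3.477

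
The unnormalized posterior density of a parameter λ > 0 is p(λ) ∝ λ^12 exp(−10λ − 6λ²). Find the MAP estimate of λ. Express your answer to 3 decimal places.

λ̂_MAP = 0.667

ℓ'(λ) = 12/λ − 10 − 12λ. Setting this to zero and multiplying by λ: 12λ² + 10λ − 12 = 0.
λ = (−10 + √(10² + 4·12·12)) / (2·12) = (−10 + √676) / 24 = (−10 + 26)/24 = 2/3.
ℓ''(λ) = −12/λ² − 12 < 0, confirming a maximum.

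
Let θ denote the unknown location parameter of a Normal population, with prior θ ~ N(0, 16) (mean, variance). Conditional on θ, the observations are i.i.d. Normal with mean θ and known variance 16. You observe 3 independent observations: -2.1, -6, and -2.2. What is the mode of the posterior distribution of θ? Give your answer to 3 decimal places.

θ̂_MAP = -2.575

n = 3; x̄ = ((-2.1) + (-6) + (-2.2))/3 = -10.3/3 = -103/30 ≈ -3.4333.
For a Normal prior and Normal likelihood with known variance, the posterior is Normal; its mode equals its mean, the precision-weighted average.
Prior precision 1/σ₀² = 1/16 = 0.0625; data precision n/σ² = 3/16 = 0.1875.
θ̂ = (0.0625·0 + 0.1875·(-103/30)) / (0.0625 + 0.1875) = (-0.64375)/0.25 = -2.575.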